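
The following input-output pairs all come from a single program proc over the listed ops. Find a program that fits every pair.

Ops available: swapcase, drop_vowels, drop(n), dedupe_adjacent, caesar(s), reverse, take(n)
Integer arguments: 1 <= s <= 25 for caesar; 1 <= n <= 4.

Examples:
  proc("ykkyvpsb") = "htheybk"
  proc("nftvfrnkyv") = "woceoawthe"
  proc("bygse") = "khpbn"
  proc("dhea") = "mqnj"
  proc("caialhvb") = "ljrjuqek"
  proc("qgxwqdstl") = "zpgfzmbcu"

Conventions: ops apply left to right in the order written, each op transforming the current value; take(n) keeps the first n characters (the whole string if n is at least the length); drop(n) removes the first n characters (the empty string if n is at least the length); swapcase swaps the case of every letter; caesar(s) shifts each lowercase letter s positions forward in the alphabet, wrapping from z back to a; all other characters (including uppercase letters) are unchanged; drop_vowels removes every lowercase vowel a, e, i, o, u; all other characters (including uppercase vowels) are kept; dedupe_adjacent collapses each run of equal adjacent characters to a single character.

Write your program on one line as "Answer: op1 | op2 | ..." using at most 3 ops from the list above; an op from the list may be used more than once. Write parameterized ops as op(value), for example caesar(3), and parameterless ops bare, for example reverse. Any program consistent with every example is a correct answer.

caesar(4) | dedupe_adjacent | caesar(5)

Check, running the answer program on each example:
  "ykkyvpsb" -> "coocztwf" -> "cocztwf" -> "htheybk"
  "nftvfrnkyv" -> "rjxzjvrocz" -> "rjxzjvrocz" -> "woceoawthe"
  "bygse" -> "fckwi" -> "fckwi" -> "khpbn"
  "dhea" -> "hlie" -> "hlie" -> "mqnj"
  "caialhvb" -> "gemeplzf" -> "gemeplzf" -> "ljrjuqek"
  "qgxwqdstl" -> "ukbauhwxp" -> "ukbauhwxp" -> "zpgfzmbcu"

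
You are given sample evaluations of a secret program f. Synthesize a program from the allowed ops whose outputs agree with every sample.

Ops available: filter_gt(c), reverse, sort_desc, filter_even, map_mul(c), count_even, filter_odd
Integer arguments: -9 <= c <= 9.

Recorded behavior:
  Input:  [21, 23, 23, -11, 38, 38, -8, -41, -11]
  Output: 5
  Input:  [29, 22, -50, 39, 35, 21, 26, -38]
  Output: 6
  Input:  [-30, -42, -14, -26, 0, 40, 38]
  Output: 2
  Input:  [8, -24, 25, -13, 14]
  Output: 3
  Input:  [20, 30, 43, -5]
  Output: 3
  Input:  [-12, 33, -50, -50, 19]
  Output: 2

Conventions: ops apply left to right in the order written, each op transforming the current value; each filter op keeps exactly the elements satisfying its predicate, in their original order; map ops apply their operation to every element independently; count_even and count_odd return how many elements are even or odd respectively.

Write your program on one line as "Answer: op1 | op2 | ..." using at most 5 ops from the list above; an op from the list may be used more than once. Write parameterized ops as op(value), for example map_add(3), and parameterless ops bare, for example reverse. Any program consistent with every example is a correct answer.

sort_desc | map_mul(6) | reverse | filter_gt(2) | count_even

Check, running the answer program on each example:
  [21, 23, 23, -11, 38, 38, -8, -41, -11] -> [38, 38, 23, 23, 21, -8, -11, -11, -41] -> [228, 228, 138, 138, 126, -48, -66, -66, -246] -> [-246, -66, -66, -48, 126, 138, 138, 228, 228] -> [126, 138, 138, 228, 228] -> 5
  [29, 22, -50, 39, 35, 21, 26, -38] -> [39, 35, 29, 26, 22, 21, -38, -50] -> [234, 210, 174, 156, 132, 126, -228, -300] -> [-300, -228, 126, 132, 156, 174, 210, 234] -> [126, 132, 156, 174, 210, 234] -> 6
  [-30, -42, -14, -26, 0, 40, 38] -> [40, 38, 0, -14, -26, -30, -42] -> [240, 228, 0, -84, -156, -180, -252] -> [-252, -180, -156, -84, 0, 228, 240] -> [228, 240] -> 2
  [8, -24, 25, -13, 14] -> [25, 14, 8, -13, -24] -> [150, 84, 48, -78, -144] -> [-144, -78, 48, 84, 150] -> [48, 84, 150] -> 3
  [20, 30, 43, -5] -> [43, 30, 20, -5] -> [258, 180, 120, -30] -> [-30, 120, 180, 258] -> [120, 180, 258] -> 3
  [-12, 33, -50, -50, 19] -> [33, 19, -12, -50, -50] -> [198, 114, -72, -300, -300] -> [-300, -300, -72, 114, 198] -> [114, 198] -> 2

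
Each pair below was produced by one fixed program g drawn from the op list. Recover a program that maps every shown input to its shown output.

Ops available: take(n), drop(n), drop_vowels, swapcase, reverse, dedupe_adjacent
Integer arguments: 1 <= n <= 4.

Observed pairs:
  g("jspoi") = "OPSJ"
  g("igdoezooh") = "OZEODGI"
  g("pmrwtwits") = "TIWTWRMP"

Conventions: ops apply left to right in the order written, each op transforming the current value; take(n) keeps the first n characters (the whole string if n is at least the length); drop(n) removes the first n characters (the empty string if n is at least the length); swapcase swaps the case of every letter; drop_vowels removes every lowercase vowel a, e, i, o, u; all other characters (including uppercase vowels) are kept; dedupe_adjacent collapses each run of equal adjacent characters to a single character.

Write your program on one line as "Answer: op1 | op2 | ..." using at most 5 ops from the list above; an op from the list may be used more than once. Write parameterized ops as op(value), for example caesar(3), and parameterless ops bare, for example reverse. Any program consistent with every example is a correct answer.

reverse | dedupe_adjacent | swapcase | drop(1)

Check, running the answer program on each example:
  "jspoi" -> "iopsj" -> "iopsj" -> "IOPSJ" -> "OPSJ"
  "igdoezooh" -> "hoozeodgi" -> "hozeodgi" -> "HOZEODGI" -> "OZEODGI"
  "pmrwtwits" -> "stiwtwrmp" -> "stiwtwrmp" -> "STIWTWRMP" -> "TIWTWRMP"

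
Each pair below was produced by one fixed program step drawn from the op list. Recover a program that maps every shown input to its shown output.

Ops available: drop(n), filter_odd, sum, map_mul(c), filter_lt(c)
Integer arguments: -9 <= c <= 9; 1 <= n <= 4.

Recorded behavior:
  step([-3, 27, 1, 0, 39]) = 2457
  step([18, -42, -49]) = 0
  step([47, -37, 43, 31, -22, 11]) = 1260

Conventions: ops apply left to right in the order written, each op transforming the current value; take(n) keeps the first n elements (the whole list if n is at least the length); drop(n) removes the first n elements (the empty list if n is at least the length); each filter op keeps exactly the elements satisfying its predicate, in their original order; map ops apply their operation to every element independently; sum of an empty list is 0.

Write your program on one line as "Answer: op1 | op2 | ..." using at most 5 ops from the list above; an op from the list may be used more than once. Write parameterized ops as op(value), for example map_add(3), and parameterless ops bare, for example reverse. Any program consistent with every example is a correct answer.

map_mul(-7) | drop(3) | map_mul(-9) | sum

Check, running the answer program on each example:
  [-3, 27, 1, 0, 39] -> [21, -189, -7, 0, -273] -> [0, -273] -> [0, 2457] -> 2457
  [18, -42, -49] -> [-126, 294, 343] -> [] -> [] -> 0
  [47, -37, 43, 31, -22, 11] -> [-329, 259, -301, -217, 154, -77] -> [-217, 154, -77] -> [1953, -1386, 693] -> 1260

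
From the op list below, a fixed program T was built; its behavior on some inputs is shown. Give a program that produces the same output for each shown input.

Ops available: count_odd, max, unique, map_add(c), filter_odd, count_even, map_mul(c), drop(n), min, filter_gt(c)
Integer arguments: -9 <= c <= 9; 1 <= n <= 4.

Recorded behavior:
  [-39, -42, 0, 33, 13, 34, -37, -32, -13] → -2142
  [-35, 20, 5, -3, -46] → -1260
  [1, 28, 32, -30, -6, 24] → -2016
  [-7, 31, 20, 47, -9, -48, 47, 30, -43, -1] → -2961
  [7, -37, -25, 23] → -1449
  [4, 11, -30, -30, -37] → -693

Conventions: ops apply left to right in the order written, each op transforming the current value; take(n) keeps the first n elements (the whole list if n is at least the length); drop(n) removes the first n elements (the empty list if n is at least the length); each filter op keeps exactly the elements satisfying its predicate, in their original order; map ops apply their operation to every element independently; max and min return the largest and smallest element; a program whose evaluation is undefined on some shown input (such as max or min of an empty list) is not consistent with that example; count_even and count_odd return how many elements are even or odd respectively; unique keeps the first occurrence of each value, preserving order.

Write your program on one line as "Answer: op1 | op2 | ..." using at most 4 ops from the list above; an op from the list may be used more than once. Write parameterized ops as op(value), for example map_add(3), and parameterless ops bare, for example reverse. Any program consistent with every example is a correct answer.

map_mul(-7) | map_mul(9) | min

Check, running the answer program on each example:
  [-39, -42, 0, 33, 13, 34, -37, -32, -13] -> [273, 294, 0, -231, -91, -238, 259, 224, 91] -> [2457, 2646, 0, -2079, -819, -2142, 2331, 2016, 819] -> -2142
  [-35, 20, 5, -3, -46] -> [245, -140, -35, 21, 322] -> [2205, -1260, -315, 189, 2898] -> -1260
  [1, 28, 32, -30, -6, 24] -> [-7, -196, -224, 210, 42, -168] -> [-63, -1764, -2016, 1890, 378, -1512] -> -2016
  [-7, 31, 20, 47, -9, -48, 47, 30, -43, -1] -> [49, -217, -140, -329, 63, 336, -329, -210, 301, 7] -> [441, -1953, -1260, -2961, 567, 3024, -2961, -1890, 2709, 63] -> -2961
  [7, -37, -25, 23] -> [-49, 259, 175, -161] -> [-441, 2331, 1575, -1449] -> -1449
  [4, 11, -30, -30, -37] -> [-28, -77, 210, 210, 259] -> [-252, -693, 1890, 1890, 2331] -> -693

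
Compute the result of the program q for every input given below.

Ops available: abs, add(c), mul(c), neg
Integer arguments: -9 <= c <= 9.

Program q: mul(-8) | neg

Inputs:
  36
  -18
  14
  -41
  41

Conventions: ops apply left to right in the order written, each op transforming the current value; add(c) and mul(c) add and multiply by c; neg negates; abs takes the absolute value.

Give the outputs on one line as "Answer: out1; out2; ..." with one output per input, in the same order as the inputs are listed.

288; -144; 112; -328; 328

Execution, op by op:
  36 -> -288 -> 288
  -18 -> 144 -> -144
  14 -> -112 -> 112
  -41 -> 328 -> -328
  41 -> -328 -> 328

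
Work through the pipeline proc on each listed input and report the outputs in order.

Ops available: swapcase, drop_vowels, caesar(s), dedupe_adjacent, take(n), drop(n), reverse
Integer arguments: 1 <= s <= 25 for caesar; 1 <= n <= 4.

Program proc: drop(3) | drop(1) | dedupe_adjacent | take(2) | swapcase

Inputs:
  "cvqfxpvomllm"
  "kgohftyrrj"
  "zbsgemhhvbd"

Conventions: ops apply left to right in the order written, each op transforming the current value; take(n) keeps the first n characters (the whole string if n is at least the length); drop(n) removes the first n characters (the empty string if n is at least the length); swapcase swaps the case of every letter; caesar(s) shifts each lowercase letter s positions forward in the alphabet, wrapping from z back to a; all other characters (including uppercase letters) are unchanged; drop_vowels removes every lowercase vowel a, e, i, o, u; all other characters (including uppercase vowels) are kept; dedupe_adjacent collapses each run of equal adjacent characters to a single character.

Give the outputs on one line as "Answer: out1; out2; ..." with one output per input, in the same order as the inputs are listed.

Execution, op by op:
  "cvqfxpvomllm" -> "fxpvomllm" -> "xpvomllm" -> "xpvomlm" -> "xp" -> "XP"
  "kgohftyrrj" -> "hftyrrj" -> "ftyrrj" -> "ftyrj" -> "ft" -> "FT"
  "zbsgemhhvbd" -> "gemhhvbd" -> "emhhvbd" -> "emhvbd" -> "em" -> "EM"

"XP"; "FT"; "EM"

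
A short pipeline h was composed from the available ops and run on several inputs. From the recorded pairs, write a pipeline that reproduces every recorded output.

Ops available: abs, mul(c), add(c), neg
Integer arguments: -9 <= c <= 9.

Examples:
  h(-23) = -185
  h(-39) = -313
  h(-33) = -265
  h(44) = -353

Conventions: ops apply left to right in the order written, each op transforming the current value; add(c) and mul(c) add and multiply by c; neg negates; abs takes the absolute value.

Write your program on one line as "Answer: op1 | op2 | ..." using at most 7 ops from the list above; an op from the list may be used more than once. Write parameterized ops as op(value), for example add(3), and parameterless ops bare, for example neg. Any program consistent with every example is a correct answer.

neg | mul(8) | neg | abs | add(1) | neg

Check, running the answer program on each example:
  -23 -> 23 -> 184 -> -184 -> 184 -> 185 -> -185
  -39 -> 39 -> 312 -> -312 -> 312 -> 313 -> -313
  -33 -> 33 -> 264 -> -264 -> 264 -> 265 -> -265
  44 -> -44 -> -352 -> 352 -> 352 -> 353 -> -353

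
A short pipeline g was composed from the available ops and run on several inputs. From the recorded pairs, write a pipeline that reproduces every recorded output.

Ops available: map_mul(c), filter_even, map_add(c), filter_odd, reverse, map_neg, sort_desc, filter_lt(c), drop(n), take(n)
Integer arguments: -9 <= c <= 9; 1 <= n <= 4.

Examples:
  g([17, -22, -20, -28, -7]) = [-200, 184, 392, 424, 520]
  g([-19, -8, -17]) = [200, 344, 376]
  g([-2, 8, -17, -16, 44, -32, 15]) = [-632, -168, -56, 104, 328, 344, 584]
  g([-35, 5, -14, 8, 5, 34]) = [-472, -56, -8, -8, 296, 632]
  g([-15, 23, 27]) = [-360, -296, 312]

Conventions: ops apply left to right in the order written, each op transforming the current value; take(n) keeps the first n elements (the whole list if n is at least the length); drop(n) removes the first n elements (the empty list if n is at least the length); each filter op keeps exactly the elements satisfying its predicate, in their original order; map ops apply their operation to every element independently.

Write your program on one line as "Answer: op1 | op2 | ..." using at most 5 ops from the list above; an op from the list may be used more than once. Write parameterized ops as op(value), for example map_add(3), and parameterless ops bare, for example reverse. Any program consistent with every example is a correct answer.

map_mul(2) | sort_desc | map_add(-9) | map_mul(-8)

Check, running the answer program on each example:
  [17, -22, -20, -28, -7] -> [34, -44, -40, -56, -14] -> [34, -14, -40, -44, -56] -> [25, -23, -49, -53, -65] -> [-200, 184, 392, 424, 520]
  [-19, -8, -17] -> [-38, -16, -34] -> [-16, -34, -38] -> [-25, -43, -47] -> [200, 344, 376]
  [-2, 8, -17, -16, 44, -32, 15] -> [-4, 16, -34, -32, 88, -64, 30] -> [88, 30, 16, -4, -32, -34, -64] -> [79, 21, 7, -13, -41, -43, -73] -> [-632, -168, -56, 104, 328, 344, 584]
  [-35, 5, -14, 8, 5, 34] -> [-70, 10, -28, 16, 10, 68] -> [68, 16, 10, 10, -28, -70] -> [59, 7, 1, 1, -37, -79] -> [-472, -56, -8, -8, 296, 632]
  [-15, 23, 27] -> [-30, 46, 54] -> [54, 46, -30] -> [45, 37, -39] -> [-360, -296, 312]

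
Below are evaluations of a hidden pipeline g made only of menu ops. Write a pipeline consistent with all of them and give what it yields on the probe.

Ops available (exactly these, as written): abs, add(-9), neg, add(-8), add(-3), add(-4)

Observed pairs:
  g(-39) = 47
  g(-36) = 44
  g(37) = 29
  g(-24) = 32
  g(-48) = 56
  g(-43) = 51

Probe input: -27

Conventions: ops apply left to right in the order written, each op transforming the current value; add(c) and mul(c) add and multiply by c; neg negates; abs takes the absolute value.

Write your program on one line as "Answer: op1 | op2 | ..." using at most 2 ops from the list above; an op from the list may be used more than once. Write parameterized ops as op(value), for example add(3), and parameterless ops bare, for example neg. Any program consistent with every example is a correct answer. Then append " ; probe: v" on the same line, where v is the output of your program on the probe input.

add(-8) | abs ; probe: 35

Check, running the answer program on each example:
  -39 -> -47 -> 47
  -36 -> -44 -> 44
  37 -> 29 -> 29
  -24 -> -32 -> 32
  -48 -> -56 -> 56
  -43 -> -51 -> 51
  probe: -27 -> -35 -> 35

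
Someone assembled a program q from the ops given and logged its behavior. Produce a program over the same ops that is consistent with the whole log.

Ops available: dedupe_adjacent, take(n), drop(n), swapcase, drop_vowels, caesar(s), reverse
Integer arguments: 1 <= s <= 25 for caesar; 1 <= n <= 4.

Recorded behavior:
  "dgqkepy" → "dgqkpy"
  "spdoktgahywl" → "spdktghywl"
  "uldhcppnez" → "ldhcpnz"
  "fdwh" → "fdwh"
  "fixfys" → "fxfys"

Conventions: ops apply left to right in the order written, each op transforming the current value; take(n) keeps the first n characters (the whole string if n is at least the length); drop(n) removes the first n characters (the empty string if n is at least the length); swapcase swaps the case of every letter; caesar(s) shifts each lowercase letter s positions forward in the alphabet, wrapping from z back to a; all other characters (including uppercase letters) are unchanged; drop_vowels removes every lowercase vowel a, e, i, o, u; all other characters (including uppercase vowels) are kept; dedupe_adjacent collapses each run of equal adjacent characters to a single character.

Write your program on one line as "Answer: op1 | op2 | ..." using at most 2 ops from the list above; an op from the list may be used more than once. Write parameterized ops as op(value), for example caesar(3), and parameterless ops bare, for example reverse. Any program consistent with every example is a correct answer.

dedupe_adjacent | drop_vowels

Check, running the answer program on each example:
  "dgqkepy" -> "dgqkepy" -> "dgqkpy"
  "spdoktgahywl" -> "spdoktgahywl" -> "spdktghywl"
  "uldhcppnez" -> "uldhcpnez" -> "ldhcpnz"
  "fdwh" -> "fdwh" -> "fdwh"
  "fixfys" -> "fixfys" -> "fxfys"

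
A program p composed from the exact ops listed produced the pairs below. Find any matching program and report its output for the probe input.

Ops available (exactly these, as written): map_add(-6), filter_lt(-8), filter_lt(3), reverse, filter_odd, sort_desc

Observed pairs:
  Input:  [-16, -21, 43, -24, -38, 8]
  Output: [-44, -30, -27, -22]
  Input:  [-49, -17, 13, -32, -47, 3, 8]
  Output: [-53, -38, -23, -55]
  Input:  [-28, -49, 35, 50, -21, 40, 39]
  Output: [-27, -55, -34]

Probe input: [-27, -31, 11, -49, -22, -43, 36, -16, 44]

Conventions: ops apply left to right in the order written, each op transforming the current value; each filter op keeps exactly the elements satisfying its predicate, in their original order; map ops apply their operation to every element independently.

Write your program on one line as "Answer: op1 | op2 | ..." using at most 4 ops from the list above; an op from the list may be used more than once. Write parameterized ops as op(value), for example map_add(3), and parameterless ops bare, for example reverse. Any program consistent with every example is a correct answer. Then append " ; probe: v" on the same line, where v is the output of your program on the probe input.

filter_lt(-8) | reverse | map_add(-6) ; probe: [-22, -49, -28, -55, -37, -33]

Check, running the answer program on each example:
  [-16, -21, 43, -24, -38, 8] -> [-16, -21, -24, -38] -> [-38, -24, -21, -16] -> [-44, -30, -27, -22]
  [-49, -17, 13, -32, -47, 3, 8] -> [-49, -17, -32, -47] -> [-47, -32, -17, -49] -> [-53, -38, -23, -55]
  [-28, -49, 35, 50, -21, 40, 39] -> [-28, -49, -21] -> [-21, -49, -28] -> [-27, -55, -34]
  probe: [-27, -31, 11, -49, -22, -43, 36, -16, 44] -> [-27, -31, -49, -22, -43, -16] -> [-16, -43, -22, -49, -31, -27] -> [-22, -49, -28, -55, -37, -33]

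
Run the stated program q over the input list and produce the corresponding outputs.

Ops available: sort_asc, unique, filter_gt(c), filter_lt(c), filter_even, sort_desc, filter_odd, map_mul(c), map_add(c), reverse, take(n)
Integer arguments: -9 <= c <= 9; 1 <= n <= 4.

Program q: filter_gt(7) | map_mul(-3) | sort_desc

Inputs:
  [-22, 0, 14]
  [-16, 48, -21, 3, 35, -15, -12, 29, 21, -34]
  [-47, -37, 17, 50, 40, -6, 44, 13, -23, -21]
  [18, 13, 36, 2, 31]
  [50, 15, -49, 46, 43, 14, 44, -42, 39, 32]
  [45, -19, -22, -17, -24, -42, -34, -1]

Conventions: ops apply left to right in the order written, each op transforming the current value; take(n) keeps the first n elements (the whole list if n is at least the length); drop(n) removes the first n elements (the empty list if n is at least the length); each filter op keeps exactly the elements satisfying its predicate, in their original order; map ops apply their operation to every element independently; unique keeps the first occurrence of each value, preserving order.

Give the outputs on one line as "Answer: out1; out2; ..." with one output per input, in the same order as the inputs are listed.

Execution, op by op:
  [-22, 0, 14] -> [14] -> [-42] -> [-42]
  [-16, 48, -21, 3, 35, -15, -12, 29, 21, -34] -> [48, 35, 29, 21] -> [-144, -105, -87, -63] -> [-63, -87, -105, -144]
  [-47, -37, 17, 50, 40, -6, 44, 13, -23, -21] -> [17, 50, 40, 44, 13] -> [-51, -150, -120, -132, -39] -> [-39, -51, -120, -132, -150]
  [18, 13, 36, 2, 31] -> [18, 13, 36, 31] -> [-54, -39, -108, -93] -> [-39, -54, -93, -108]
  [50, 15, -49, 46, 43, 14, 44, -42, 39, 32] -> [50, 15, 46, 43, 14, 44, 39, 32] -> [-150, -45, -138, -129, -42, -132, -117, -96] -> [-42, -45, -96, -117, -129, -132, -138, -150]
  [45, -19, -22, -17, -24, -42, -34, -1] -> [45] -> [-135] -> [-135]

[-42]; [-63, -87, -105, -144]; [-39, -51, -120, -132, -150]; [-39, -54, -93, -108]; [-42, -45, -96, -117, -129, -132, -138, -150]; [-135]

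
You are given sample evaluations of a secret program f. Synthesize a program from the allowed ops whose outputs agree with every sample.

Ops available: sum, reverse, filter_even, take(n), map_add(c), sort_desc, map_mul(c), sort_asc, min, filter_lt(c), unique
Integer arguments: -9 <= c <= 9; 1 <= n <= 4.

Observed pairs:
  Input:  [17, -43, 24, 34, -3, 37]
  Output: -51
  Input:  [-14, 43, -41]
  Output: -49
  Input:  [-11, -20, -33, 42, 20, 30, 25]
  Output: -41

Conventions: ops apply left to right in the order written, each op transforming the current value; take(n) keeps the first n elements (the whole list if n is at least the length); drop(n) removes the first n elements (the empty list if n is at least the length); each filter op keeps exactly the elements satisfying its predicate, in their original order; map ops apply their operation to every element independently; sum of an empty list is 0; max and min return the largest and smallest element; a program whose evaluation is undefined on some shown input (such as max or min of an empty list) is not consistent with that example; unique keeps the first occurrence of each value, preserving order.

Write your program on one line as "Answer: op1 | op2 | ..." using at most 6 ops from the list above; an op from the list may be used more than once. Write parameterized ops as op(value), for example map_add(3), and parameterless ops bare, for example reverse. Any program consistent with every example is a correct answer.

map_add(-3) | map_add(-5) | filter_lt(-5) | sort_asc | min

Check, running the answer program on each example:
  [17, -43, 24, 34, -3, 37] -> [14, -46, 21, 31, -6, 34] -> [9, -51, 16, 26, -11, 29] -> [-51, -11] -> [-51, -11] -> -51
  [-14, 43, -41] -> [-17, 40, -44] -> [-22, 35, -49] -> [-22, -49] -> [-49, -22] -> -49
  [-11, -20, -33, 42, 20, 30, 25] -> [-14, -23, -36, 39, 17, 27, 22] -> [-19, -28, -41, 34, 12, 22, 17] -> [-19, -28, -41] -> [-41, -28, -19] -> -41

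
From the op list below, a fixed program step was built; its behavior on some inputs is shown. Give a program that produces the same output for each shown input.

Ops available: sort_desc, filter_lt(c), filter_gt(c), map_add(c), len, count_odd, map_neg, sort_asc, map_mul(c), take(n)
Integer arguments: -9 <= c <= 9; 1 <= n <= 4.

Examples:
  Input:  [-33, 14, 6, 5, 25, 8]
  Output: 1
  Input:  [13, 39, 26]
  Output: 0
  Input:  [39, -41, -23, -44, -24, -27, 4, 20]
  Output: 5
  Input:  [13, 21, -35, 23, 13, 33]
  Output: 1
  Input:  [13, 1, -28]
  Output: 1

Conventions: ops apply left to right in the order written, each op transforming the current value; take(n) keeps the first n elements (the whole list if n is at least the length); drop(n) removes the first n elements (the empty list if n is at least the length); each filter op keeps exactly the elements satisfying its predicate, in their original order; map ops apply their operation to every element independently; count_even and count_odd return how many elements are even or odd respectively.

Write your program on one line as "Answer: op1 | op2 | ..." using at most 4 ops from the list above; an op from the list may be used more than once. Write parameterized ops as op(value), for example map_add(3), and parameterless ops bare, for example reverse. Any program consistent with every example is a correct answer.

map_mul(-9) | filter_gt(-6) | map_add(7) | len

Check, running the answer program on each example:
  [-33, 14, 6, 5, 25, 8] -> [297, -126, -54, -45, -225, -72] -> [297] -> [304] -> 1
  [13, 39, 26] -> [-117, -351, -234] -> [] -> [] -> 0
  [39, -41, -23, -44, -24, -27, 4, 20] -> [-351, 369, 207, 396, 216, 243, -36, -180] -> [369, 207, 396, 216, 243] -> [376, 214, 403, 223, 250] -> 5
  [13, 21, -35, 23, 13, 33] -> [-117, -189, 315, -207, -117, -297] -> [315] -> [322] -> 1
  [13, 1, -28] -> [-117, -9, 252] -> [252] -> [259] -> 1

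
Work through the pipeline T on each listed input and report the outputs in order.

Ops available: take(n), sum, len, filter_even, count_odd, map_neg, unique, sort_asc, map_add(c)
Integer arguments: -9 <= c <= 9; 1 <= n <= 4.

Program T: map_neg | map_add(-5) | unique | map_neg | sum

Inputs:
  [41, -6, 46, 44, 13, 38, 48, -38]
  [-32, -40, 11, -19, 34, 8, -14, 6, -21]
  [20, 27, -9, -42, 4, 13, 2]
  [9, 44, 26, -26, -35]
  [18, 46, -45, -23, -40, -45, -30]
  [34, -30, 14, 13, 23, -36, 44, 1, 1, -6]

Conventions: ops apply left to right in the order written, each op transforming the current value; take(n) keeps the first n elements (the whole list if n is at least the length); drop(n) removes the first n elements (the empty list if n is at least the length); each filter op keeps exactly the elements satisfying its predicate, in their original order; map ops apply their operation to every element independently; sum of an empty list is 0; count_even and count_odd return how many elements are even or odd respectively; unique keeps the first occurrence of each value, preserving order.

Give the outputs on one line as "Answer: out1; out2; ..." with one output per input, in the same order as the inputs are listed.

226; -22; 50; 43; -44; 102

Execution, op by op:
  [41, -6, 46, 44, 13, 38, 48, -38] -> [-41, 6, -46, -44, -13, -38, -48, 38] -> [-46, 1, -51, -49, -18, -43, -53, 33] -> [-46, 1, -51, -49, -18, -43, -53, 33] -> [46, -1, 51, 49, 18, 43, 53, -33] -> 226
  [-32, -40, 11, -19, 34, 8, -14, 6, -21] -> [32, 40, -11, 19, -34, -8, 14, -6, 21] -> [27, 35, -16, 14, -39, -13, 9, -11, 16] -> [27, 35, -16, 14, -39, -13, 9, -11, 16] -> [-27, -35, 16, -14, 39, 13, -9, 11, -16] -> -22
  [20, 27, -9, -42, 4, 13, 2] -> [-20, -27, 9, 42, -4, -13, -2] -> [-25, -32, 4, 37, -9, -18, -7] -> [-25, -32, 4, 37, -9, -18, -7] -> [25, 32, -4, -37, 9, 18, 7] -> 50
  [9, 44, 26, -26, -35] -> [-9, -44, -26, 26, 35] -> [-14, -49, -31, 21, 30] -> [-14, -49, -31, 21, 30] -> [14, 49, 31, -21, -30] -> 43
  [18, 46, -45, -23, -40, -45, -30] -> [-18, -46, 45, 23, 40, 45, 30] -> [-23, -51, 40, 18, 35, 40, 25] -> [-23, -51, 40, 18, 35, 25] -> [23, 51, -40, -18, -35, -25] -> -44
  [34, -30, 14, 13, 23, -36, 44, 1, 1, -6] -> [-34, 30, -14, -13, -23, 36, -44, -1, -1, 6] -> [-39, 25, -19, -18, -28, 31, -49, -6, -6, 1] -> [-39, 25, -19, -18, -28, 31, -49, -6, 1] -> [39, -25, 19, 18, 28, -31, 49, 6, -1] -> 102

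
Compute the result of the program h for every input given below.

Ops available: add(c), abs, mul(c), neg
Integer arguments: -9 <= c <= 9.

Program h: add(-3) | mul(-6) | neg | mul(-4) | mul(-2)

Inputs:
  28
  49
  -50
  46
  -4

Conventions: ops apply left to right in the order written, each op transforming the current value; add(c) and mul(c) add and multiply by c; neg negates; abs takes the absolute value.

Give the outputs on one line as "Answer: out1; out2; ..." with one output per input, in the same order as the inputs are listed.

Execution, op by op:
  28 -> 25 -> -150 -> 150 -> -600 -> 1200
  49 -> 46 -> -276 -> 276 -> -1104 -> 2208
  -50 -> -53 -> 318 -> -318 -> 1272 -> -2544
  46 -> 43 -> -258 -> 258 -> -1032 -> 2064
  -4 -> -7 -> 42 -> -42 -> 168 -> -336

1200; 2208; -2544; 2064; -336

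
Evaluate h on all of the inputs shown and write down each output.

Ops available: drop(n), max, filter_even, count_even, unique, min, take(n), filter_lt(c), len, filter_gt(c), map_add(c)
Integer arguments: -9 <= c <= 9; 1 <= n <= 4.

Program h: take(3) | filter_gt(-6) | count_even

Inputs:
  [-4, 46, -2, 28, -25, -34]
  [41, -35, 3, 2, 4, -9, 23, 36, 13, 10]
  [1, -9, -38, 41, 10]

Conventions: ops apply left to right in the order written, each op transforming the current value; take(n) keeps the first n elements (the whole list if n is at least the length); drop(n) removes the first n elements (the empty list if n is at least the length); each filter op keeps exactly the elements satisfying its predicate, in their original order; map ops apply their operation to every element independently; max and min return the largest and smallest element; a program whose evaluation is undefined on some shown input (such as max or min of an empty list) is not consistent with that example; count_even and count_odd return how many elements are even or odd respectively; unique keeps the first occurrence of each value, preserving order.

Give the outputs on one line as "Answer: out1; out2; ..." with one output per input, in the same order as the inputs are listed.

3; 0; 0

Execution, op by op:
  [-4, 46, -2, 28, -25, -34] -> [-4, 46, -2] -> [-4, 46, -2] -> 3
  [41, -35, 3, 2, 4, -9, 23, 36, 13, 10] -> [41, -35, 3] -> [41, 3] -> 0
  [1, -9, -38, 41, 10] -> [1, -9, -38] -> [1] -> 0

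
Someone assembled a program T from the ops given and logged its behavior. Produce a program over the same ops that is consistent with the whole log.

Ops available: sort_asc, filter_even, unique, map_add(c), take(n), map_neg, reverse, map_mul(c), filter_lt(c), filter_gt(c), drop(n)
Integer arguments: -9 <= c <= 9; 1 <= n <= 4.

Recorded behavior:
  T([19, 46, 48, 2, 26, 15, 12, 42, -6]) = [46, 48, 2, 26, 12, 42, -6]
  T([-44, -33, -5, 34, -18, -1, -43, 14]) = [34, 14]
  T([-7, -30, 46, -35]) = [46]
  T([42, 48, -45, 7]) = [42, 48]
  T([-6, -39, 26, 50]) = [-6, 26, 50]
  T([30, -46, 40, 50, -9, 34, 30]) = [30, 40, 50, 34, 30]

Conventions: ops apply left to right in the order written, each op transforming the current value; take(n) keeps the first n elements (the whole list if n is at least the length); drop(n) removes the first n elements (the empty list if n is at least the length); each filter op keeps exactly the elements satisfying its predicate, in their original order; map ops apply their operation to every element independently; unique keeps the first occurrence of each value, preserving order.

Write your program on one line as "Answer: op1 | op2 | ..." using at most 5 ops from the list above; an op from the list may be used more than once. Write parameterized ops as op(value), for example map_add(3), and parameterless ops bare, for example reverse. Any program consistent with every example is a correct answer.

filter_even | reverse | filter_gt(-7) | reverse

Check, running the answer program on each example:
  [19, 46, 48, 2, 26, 15, 12, 42, -6] -> [46, 48, 2, 26, 12, 42, -6] -> [-6, 42, 12, 26, 2, 48, 46] -> [-6, 42, 12, 26, 2, 48, 46] -> [46, 48, 2, 26, 12, 42, -6]
  [-44, -33, -5, 34, -18, -1, -43, 14] -> [-44, 34, -18, 14] -> [14, -18, 34, -44] -> [14, 34] -> [34, 14]
  [-7, -30, 46, -35] -> [-30, 46] -> [46, -30] -> [46] -> [46]
  [42, 48, -45, 7] -> [42, 48] -> [48, 42] -> [48, 42] -> [42, 48]
  [-6, -39, 26, 50] -> [-6, 26, 50] -> [50, 26, -6] -> [50, 26, -6] -> [-6, 26, 50]
  [30, -46, 40, 50, -9, 34, 30] -> [30, -46, 40, 50, 34, 30] -> [30, 34, 50, 40, -46, 30] -> [30, 34, 50, 40, 30] -> [30, 40, 50, 34, 30]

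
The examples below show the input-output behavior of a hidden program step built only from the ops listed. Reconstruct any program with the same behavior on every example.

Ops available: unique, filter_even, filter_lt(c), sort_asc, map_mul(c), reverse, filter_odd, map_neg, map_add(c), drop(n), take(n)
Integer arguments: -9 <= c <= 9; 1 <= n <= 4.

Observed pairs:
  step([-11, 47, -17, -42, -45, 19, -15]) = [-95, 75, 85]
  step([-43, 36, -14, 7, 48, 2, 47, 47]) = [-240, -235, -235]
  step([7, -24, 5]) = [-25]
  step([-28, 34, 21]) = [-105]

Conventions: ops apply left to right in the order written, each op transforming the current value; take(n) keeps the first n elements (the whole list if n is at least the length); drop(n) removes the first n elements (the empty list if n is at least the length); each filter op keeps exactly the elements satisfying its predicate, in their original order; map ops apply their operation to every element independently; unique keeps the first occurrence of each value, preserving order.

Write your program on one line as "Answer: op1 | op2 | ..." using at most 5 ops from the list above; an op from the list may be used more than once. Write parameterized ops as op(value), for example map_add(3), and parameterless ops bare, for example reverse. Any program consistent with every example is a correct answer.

drop(2) | map_neg | sort_asc | map_mul(5) | take(3)

Check, running the answer program on each example:
  [-11, 47, -17, -42, -45, 19, -15] -> [-17, -42, -45, 19, -15] -> [17, 42, 45, -19, 15] -> [-19, 15, 17, 42, 45] -> [-95, 75, 85, 210, 225] -> [-95, 75, 85]
  [-43, 36, -14, 7, 48, 2, 47, 47] -> [-14, 7, 48, 2, 47, 47] -> [14, -7, -48, -2, -47, -47] -> [-48, -47, -47, -7, -2, 14] -> [-240, -235, -235, -35, -10, 70] -> [-240, -235, -235]
  [7, -24, 5] -> [5] -> [-5] -> [-5] -> [-25] -> [-25]
  [-28, 34, 21] -> [21] -> [-21] -> [-21] -> [-105] -> [-105]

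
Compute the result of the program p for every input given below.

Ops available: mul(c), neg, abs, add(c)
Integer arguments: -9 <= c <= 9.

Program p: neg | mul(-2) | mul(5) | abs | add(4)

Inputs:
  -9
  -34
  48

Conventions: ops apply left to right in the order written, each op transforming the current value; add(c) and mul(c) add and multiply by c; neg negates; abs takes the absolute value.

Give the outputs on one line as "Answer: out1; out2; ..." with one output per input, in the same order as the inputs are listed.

94; 344; 484

Execution, op by op:
  -9 -> 9 -> -18 -> -90 -> 90 -> 94
  -34 -> 34 -> -68 -> -340 -> 340 -> 344
  48 -> -48 -> 96 -> 480 -> 480 -> 484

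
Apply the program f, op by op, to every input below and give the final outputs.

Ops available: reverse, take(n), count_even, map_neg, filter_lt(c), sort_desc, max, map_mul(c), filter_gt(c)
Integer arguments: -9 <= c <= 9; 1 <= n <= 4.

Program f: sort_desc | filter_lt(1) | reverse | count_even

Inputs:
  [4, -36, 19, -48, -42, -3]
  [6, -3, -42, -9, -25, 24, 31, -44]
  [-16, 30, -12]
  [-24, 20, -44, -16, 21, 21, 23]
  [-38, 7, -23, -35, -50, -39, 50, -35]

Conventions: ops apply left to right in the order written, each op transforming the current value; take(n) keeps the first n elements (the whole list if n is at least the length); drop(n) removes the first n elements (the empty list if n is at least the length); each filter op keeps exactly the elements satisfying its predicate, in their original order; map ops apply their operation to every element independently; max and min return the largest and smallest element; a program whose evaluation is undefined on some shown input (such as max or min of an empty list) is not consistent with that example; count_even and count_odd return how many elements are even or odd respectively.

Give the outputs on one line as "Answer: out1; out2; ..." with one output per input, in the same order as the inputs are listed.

3; 2; 2; 3; 2

Execution, op by op:
  [4, -36, 19, -48, -42, -3] -> [19, 4, -3, -36, -42, -48] -> [-3, -36, -42, -48] -> [-48, -42, -36, -3] -> 3
  [6, -3, -42, -9, -25, 24, 31, -44] -> [31, 24, 6, -3, -9, -25, -42, -44] -> [-3, -9, -25, -42, -44] -> [-44, -42, -25, -9, -3] -> 2
  [-16, 30, -12] -> [30, -12, -16] -> [-12, -16] -> [-16, -12] -> 2
  [-24, 20, -44, -16, 21, 21, 23] -> [23, 21, 21, 20, -16, -24, -44] -> [-16, -24, -44] -> [-44, -24, -16] -> 3
  [-38, 7, -23, -35, -50, -39, 50, -35] -> [50, 7, -23, -35, -35, -38, -39, -50] -> [-23, -35, -35, -38, -39, -50] -> [-50, -39, -38, -35, -35, -23] -> 2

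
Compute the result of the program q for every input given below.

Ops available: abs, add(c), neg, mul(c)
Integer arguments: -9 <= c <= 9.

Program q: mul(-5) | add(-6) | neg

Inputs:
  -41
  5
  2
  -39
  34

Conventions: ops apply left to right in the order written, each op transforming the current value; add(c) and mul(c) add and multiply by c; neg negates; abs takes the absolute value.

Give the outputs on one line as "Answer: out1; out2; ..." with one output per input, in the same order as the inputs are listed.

-199; 31; 16; -189; 176

Execution, op by op:
  -41 -> 205 -> 199 -> -199
  5 -> -25 -> -31 -> 31
  2 -> -10 -> -16 -> 16
  -39 -> 195 -> 189 -> -189
  34 -> -170 -> -176 -> 176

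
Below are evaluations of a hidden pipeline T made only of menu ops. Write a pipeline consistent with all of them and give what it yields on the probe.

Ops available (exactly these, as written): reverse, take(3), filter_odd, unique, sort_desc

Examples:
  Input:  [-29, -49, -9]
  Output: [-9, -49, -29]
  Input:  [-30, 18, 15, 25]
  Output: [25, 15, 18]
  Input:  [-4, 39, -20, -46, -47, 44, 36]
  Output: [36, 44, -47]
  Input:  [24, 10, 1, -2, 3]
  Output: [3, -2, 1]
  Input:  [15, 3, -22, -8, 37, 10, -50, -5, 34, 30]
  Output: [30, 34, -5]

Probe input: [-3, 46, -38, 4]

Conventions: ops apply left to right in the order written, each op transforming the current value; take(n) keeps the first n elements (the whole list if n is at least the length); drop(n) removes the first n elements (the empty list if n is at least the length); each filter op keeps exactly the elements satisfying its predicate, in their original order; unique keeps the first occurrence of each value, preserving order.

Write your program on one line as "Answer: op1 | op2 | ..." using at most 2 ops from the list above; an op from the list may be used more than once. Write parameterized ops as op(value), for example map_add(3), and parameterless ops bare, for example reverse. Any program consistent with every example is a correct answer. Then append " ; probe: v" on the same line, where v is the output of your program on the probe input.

reverse | take(3) ; probe: [4, -38, 46]

Check, running the answer program on each example:
  [-29, -49, -9] -> [-9, -49, -29] -> [-9, -49, -29]
  [-30, 18, 15, 25] -> [25, 15, 18, -30] -> [25, 15, 18]
  [-4, 39, -20, -46, -47, 44, 36] -> [36, 44, -47, -46, -20, 39, -4] -> [36, 44, -47]
  [24, 10, 1, -2, 3] -> [3, -2, 1, 10, 24] -> [3, -2, 1]
  [15, 3, -22, -8, 37, 10, -50, -5, 34, 30] -> [30, 34, -5, -50, 10, 37, -8, -22, 3, 15] -> [30, 34, -5]
  probe: [-3, 46, -38, 4] -> [4, -38, 46, -3] -> [4, -38, 46]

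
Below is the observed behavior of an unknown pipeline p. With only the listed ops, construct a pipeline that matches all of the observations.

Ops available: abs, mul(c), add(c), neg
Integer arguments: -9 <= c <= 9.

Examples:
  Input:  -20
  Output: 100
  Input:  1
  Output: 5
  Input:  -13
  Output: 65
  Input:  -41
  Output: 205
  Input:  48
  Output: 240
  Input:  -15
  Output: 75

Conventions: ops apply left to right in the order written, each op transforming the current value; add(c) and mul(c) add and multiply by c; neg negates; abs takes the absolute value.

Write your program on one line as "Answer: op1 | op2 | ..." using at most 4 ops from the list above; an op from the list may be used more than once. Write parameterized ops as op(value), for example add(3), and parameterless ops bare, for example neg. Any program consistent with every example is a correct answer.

neg | mul(-5) | abs

Check, running the answer program on each example:
  -20 -> 20 -> -100 -> 100
  1 -> -1 -> 5 -> 5
  -13 -> 13 -> -65 -> 65
  -41 -> 41 -> -205 -> 205
  48 -> -48 -> 240 -> 240
  -15 -> 15 -> -75 -> 75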